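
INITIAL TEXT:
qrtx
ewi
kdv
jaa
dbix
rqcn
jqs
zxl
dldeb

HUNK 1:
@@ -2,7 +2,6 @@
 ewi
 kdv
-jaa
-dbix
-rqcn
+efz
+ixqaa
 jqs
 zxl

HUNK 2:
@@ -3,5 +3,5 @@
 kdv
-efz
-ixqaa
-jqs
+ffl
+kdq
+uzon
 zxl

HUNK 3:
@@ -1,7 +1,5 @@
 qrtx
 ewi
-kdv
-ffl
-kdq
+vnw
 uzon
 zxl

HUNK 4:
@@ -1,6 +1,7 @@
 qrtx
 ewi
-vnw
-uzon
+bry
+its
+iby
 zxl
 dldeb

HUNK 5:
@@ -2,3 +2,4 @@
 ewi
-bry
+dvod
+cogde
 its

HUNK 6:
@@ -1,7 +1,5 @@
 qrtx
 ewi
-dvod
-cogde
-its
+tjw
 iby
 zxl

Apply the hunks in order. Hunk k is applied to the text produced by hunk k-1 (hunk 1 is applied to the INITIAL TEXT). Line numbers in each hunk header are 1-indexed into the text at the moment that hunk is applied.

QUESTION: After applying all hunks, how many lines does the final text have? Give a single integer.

Answer: 6

Derivation:
Hunk 1: at line 2 remove [jaa,dbix,rqcn] add [efz,ixqaa] -> 8 lines: qrtx ewi kdv efz ixqaa jqs zxl dldeb
Hunk 2: at line 3 remove [efz,ixqaa,jqs] add [ffl,kdq,uzon] -> 8 lines: qrtx ewi kdv ffl kdq uzon zxl dldeb
Hunk 3: at line 1 remove [kdv,ffl,kdq] add [vnw] -> 6 lines: qrtx ewi vnw uzon zxl dldeb
Hunk 4: at line 1 remove [vnw,uzon] add [bry,its,iby] -> 7 lines: qrtx ewi bry its iby zxl dldeb
Hunk 5: at line 2 remove [bry] add [dvod,cogde] -> 8 lines: qrtx ewi dvod cogde its iby zxl dldeb
Hunk 6: at line 1 remove [dvod,cogde,its] add [tjw] -> 6 lines: qrtx ewi tjw iby zxl dldeb
Final line count: 6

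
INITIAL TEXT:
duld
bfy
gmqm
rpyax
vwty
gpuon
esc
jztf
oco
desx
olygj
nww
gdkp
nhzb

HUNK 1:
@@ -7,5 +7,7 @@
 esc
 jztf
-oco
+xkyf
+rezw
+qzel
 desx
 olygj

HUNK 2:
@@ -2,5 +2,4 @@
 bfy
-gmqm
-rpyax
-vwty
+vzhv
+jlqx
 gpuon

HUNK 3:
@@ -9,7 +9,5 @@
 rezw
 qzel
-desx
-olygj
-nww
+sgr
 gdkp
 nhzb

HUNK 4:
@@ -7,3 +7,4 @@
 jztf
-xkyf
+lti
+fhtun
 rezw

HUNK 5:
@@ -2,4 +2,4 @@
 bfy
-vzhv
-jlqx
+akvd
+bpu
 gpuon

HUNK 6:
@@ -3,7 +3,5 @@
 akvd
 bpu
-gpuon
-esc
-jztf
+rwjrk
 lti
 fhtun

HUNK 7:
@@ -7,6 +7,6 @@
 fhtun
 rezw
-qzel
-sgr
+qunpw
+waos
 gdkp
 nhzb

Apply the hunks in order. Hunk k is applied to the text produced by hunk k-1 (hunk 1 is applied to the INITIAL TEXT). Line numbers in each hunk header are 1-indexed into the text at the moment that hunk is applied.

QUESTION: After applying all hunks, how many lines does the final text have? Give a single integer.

Hunk 1: at line 7 remove [oco] add [xkyf,rezw,qzel] -> 16 lines: duld bfy gmqm rpyax vwty gpuon esc jztf xkyf rezw qzel desx olygj nww gdkp nhzb
Hunk 2: at line 2 remove [gmqm,rpyax,vwty] add [vzhv,jlqx] -> 15 lines: duld bfy vzhv jlqx gpuon esc jztf xkyf rezw qzel desx olygj nww gdkp nhzb
Hunk 3: at line 9 remove [desx,olygj,nww] add [sgr] -> 13 lines: duld bfy vzhv jlqx gpuon esc jztf xkyf rezw qzel sgr gdkp nhzb
Hunk 4: at line 7 remove [xkyf] add [lti,fhtun] -> 14 lines: duld bfy vzhv jlqx gpuon esc jztf lti fhtun rezw qzel sgr gdkp nhzb
Hunk 5: at line 2 remove [vzhv,jlqx] add [akvd,bpu] -> 14 lines: duld bfy akvd bpu gpuon esc jztf lti fhtun rezw qzel sgr gdkp nhzb
Hunk 6: at line 3 remove [gpuon,esc,jztf] add [rwjrk] -> 12 lines: duld bfy akvd bpu rwjrk lti fhtun rezw qzel sgr gdkp nhzb
Hunk 7: at line 7 remove [qzel,sgr] add [qunpw,waos] -> 12 lines: duld bfy akvd bpu rwjrk lti fhtun rezw qunpw waos gdkp nhzb
Final line count: 12

Answer: 12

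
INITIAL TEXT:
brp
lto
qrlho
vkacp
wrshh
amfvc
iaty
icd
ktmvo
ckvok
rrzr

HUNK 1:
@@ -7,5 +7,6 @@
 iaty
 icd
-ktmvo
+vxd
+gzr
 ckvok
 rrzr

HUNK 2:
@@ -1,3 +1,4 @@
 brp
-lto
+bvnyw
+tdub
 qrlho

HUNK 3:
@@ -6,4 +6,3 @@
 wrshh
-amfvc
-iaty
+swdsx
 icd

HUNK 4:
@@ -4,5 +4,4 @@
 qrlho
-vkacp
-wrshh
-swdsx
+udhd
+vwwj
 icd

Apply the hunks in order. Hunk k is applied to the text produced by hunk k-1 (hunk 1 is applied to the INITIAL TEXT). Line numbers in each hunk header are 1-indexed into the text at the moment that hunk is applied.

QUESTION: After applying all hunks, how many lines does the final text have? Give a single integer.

Hunk 1: at line 7 remove [ktmvo] add [vxd,gzr] -> 12 lines: brp lto qrlho vkacp wrshh amfvc iaty icd vxd gzr ckvok rrzr
Hunk 2: at line 1 remove [lto] add [bvnyw,tdub] -> 13 lines: brp bvnyw tdub qrlho vkacp wrshh amfvc iaty icd vxd gzr ckvok rrzr
Hunk 3: at line 6 remove [amfvc,iaty] add [swdsx] -> 12 lines: brp bvnyw tdub qrlho vkacp wrshh swdsx icd vxd gzr ckvok rrzr
Hunk 4: at line 4 remove [vkacp,wrshh,swdsx] add [udhd,vwwj] -> 11 lines: brp bvnyw tdub qrlho udhd vwwj icd vxd gzr ckvok rrzr
Final line count: 11

Answer: 11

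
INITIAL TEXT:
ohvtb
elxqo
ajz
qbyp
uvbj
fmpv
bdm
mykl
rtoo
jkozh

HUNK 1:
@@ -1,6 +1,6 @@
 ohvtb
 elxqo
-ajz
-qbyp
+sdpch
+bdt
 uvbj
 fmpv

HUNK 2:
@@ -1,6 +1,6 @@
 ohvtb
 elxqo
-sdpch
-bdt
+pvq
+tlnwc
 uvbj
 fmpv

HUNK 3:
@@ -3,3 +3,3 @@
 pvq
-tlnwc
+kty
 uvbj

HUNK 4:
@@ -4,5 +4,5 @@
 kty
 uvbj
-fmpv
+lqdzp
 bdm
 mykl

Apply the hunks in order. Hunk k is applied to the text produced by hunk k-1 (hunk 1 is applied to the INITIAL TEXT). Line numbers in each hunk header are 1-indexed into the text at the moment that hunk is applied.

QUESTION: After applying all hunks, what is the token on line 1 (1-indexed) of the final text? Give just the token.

Hunk 1: at line 1 remove [ajz,qbyp] add [sdpch,bdt] -> 10 lines: ohvtb elxqo sdpch bdt uvbj fmpv bdm mykl rtoo jkozh
Hunk 2: at line 1 remove [sdpch,bdt] add [pvq,tlnwc] -> 10 lines: ohvtb elxqo pvq tlnwc uvbj fmpv bdm mykl rtoo jkozh
Hunk 3: at line 3 remove [tlnwc] add [kty] -> 10 lines: ohvtb elxqo pvq kty uvbj fmpv bdm mykl rtoo jkozh
Hunk 4: at line 4 remove [fmpv] add [lqdzp] -> 10 lines: ohvtb elxqo pvq kty uvbj lqdzp bdm mykl rtoo jkozh
Final line 1: ohvtb

Answer: ohvtb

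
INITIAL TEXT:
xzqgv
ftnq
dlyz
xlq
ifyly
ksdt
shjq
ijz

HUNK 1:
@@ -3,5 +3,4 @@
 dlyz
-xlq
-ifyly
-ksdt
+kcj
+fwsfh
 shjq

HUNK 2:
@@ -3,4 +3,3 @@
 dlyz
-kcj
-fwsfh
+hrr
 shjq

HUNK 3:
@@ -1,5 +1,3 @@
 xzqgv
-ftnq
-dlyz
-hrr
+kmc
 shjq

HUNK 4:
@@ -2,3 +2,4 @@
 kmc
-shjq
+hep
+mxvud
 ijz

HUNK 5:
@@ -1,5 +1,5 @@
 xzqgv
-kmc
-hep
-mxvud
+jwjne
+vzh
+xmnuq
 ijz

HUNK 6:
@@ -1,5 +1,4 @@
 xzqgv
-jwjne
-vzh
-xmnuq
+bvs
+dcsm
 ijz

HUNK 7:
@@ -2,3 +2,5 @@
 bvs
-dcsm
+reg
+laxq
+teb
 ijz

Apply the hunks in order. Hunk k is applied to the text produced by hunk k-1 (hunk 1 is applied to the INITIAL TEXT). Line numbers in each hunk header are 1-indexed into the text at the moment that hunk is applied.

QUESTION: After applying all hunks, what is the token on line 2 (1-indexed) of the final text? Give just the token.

Answer: bvs

Derivation:
Hunk 1: at line 3 remove [xlq,ifyly,ksdt] add [kcj,fwsfh] -> 7 lines: xzqgv ftnq dlyz kcj fwsfh shjq ijz
Hunk 2: at line 3 remove [kcj,fwsfh] add [hrr] -> 6 lines: xzqgv ftnq dlyz hrr shjq ijz
Hunk 3: at line 1 remove [ftnq,dlyz,hrr] add [kmc] -> 4 lines: xzqgv kmc shjq ijz
Hunk 4: at line 2 remove [shjq] add [hep,mxvud] -> 5 lines: xzqgv kmc hep mxvud ijz
Hunk 5: at line 1 remove [kmc,hep,mxvud] add [jwjne,vzh,xmnuq] -> 5 lines: xzqgv jwjne vzh xmnuq ijz
Hunk 6: at line 1 remove [jwjne,vzh,xmnuq] add [bvs,dcsm] -> 4 lines: xzqgv bvs dcsm ijz
Hunk 7: at line 2 remove [dcsm] add [reg,laxq,teb] -> 6 lines: xzqgv bvs reg laxq teb ijz
Final line 2: bvs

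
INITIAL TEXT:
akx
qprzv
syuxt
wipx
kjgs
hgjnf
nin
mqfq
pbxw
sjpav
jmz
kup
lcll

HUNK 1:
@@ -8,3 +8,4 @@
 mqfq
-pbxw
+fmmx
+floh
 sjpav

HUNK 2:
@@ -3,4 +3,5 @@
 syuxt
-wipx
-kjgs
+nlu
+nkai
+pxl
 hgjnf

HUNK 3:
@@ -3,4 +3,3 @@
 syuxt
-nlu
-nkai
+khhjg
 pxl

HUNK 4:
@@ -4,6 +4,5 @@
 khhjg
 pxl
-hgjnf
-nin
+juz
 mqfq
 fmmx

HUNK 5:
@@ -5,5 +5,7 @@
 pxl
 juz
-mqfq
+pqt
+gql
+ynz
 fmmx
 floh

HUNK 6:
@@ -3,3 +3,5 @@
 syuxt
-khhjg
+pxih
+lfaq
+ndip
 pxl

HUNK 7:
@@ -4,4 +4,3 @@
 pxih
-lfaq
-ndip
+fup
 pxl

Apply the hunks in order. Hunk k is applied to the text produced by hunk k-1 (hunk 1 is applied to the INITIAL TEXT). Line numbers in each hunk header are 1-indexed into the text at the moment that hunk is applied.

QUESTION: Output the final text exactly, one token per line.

Answer: akx
qprzv
syuxt
pxih
fup
pxl
juz
pqt
gql
ynz
fmmx
floh
sjpav
jmz
kup
lcll

Derivation:
Hunk 1: at line 8 remove [pbxw] add [fmmx,floh] -> 14 lines: akx qprzv syuxt wipx kjgs hgjnf nin mqfq fmmx floh sjpav jmz kup lcll
Hunk 2: at line 3 remove [wipx,kjgs] add [nlu,nkai,pxl] -> 15 lines: akx qprzv syuxt nlu nkai pxl hgjnf nin mqfq fmmx floh sjpav jmz kup lcll
Hunk 3: at line 3 remove [nlu,nkai] add [khhjg] -> 14 lines: akx qprzv syuxt khhjg pxl hgjnf nin mqfq fmmx floh sjpav jmz kup lcll
Hunk 4: at line 4 remove [hgjnf,nin] add [juz] -> 13 lines: akx qprzv syuxt khhjg pxl juz mqfq fmmx floh sjpav jmz kup lcll
Hunk 5: at line 5 remove [mqfq] add [pqt,gql,ynz] -> 15 lines: akx qprzv syuxt khhjg pxl juz pqt gql ynz fmmx floh sjpav jmz kup lcll
Hunk 6: at line 3 remove [khhjg] add [pxih,lfaq,ndip] -> 17 lines: akx qprzv syuxt pxih lfaq ndip pxl juz pqt gql ynz fmmx floh sjpav jmz kup lcll
Hunk 7: at line 4 remove [lfaq,ndip] add [fup] -> 16 lines: akx qprzv syuxt pxih fup pxl juz pqt gql ynz fmmx floh sjpav jmz kup lcll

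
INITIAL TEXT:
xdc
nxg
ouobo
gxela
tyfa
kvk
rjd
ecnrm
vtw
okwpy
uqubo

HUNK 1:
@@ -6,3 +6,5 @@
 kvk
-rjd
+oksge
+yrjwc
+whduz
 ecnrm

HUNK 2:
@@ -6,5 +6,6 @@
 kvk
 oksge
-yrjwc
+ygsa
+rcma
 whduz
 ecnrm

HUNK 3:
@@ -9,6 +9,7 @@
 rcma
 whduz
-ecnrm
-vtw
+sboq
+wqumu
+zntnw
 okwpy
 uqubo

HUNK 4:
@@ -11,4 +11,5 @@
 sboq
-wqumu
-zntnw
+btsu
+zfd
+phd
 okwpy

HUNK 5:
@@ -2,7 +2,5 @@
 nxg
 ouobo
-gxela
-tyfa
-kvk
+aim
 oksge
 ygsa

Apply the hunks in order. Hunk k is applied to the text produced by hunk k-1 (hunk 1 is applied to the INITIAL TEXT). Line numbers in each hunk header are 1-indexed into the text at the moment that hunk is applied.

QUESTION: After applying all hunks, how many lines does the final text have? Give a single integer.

Answer: 14

Derivation:
Hunk 1: at line 6 remove [rjd] add [oksge,yrjwc,whduz] -> 13 lines: xdc nxg ouobo gxela tyfa kvk oksge yrjwc whduz ecnrm vtw okwpy uqubo
Hunk 2: at line 6 remove [yrjwc] add [ygsa,rcma] -> 14 lines: xdc nxg ouobo gxela tyfa kvk oksge ygsa rcma whduz ecnrm vtw okwpy uqubo
Hunk 3: at line 9 remove [ecnrm,vtw] add [sboq,wqumu,zntnw] -> 15 lines: xdc nxg ouobo gxela tyfa kvk oksge ygsa rcma whduz sboq wqumu zntnw okwpy uqubo
Hunk 4: at line 11 remove [wqumu,zntnw] add [btsu,zfd,phd] -> 16 lines: xdc nxg ouobo gxela tyfa kvk oksge ygsa rcma whduz sboq btsu zfd phd okwpy uqubo
Hunk 5: at line 2 remove [gxela,tyfa,kvk] add [aim] -> 14 lines: xdc nxg ouobo aim oksge ygsa rcma whduz sboq btsu zfd phd okwpy uqubo
Final line count: 14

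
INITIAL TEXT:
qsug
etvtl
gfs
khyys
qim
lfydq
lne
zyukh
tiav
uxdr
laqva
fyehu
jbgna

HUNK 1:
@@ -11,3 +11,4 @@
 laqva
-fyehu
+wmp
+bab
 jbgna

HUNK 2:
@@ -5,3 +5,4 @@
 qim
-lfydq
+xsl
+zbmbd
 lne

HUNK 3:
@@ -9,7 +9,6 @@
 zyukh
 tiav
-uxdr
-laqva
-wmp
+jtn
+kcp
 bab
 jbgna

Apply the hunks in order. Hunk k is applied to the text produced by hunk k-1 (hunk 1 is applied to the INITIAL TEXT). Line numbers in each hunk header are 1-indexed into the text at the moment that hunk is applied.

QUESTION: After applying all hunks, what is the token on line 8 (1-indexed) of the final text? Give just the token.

Hunk 1: at line 11 remove [fyehu] add [wmp,bab] -> 14 lines: qsug etvtl gfs khyys qim lfydq lne zyukh tiav uxdr laqva wmp bab jbgna
Hunk 2: at line 5 remove [lfydq] add [xsl,zbmbd] -> 15 lines: qsug etvtl gfs khyys qim xsl zbmbd lne zyukh tiav uxdr laqva wmp bab jbgna
Hunk 3: at line 9 remove [uxdr,laqva,wmp] add [jtn,kcp] -> 14 lines: qsug etvtl gfs khyys qim xsl zbmbd lne zyukh tiav jtn kcp bab jbgna
Final line 8: lne

Answer: lne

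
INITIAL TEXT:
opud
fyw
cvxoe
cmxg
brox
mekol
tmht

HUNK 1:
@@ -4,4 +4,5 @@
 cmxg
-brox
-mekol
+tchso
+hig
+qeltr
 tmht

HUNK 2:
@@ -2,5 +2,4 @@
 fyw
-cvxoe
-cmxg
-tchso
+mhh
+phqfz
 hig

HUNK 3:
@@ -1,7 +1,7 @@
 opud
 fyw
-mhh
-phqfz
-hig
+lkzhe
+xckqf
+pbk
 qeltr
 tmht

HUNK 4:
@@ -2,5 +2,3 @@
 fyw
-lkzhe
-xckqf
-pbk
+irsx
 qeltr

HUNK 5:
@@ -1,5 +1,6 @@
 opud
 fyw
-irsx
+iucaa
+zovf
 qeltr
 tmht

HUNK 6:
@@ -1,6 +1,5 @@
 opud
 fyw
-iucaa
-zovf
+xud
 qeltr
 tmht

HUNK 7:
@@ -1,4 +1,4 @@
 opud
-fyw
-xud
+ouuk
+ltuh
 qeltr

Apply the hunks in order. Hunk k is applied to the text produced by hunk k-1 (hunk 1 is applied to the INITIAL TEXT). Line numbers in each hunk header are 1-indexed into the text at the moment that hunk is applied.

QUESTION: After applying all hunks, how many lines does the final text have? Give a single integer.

Hunk 1: at line 4 remove [brox,mekol] add [tchso,hig,qeltr] -> 8 lines: opud fyw cvxoe cmxg tchso hig qeltr tmht
Hunk 2: at line 2 remove [cvxoe,cmxg,tchso] add [mhh,phqfz] -> 7 lines: opud fyw mhh phqfz hig qeltr tmht
Hunk 3: at line 1 remove [mhh,phqfz,hig] add [lkzhe,xckqf,pbk] -> 7 lines: opud fyw lkzhe xckqf pbk qeltr tmht
Hunk 4: at line 2 remove [lkzhe,xckqf,pbk] add [irsx] -> 5 lines: opud fyw irsx qeltr tmht
Hunk 5: at line 1 remove [irsx] add [iucaa,zovf] -> 6 lines: opud fyw iucaa zovf qeltr tmht
Hunk 6: at line 1 remove [iucaa,zovf] add [xud] -> 5 lines: opud fyw xud qeltr tmht
Hunk 7: at line 1 remove [fyw,xud] add [ouuk,ltuh] -> 5 lines: opud ouuk ltuh qeltr tmht
Final line count: 5

Answer: 5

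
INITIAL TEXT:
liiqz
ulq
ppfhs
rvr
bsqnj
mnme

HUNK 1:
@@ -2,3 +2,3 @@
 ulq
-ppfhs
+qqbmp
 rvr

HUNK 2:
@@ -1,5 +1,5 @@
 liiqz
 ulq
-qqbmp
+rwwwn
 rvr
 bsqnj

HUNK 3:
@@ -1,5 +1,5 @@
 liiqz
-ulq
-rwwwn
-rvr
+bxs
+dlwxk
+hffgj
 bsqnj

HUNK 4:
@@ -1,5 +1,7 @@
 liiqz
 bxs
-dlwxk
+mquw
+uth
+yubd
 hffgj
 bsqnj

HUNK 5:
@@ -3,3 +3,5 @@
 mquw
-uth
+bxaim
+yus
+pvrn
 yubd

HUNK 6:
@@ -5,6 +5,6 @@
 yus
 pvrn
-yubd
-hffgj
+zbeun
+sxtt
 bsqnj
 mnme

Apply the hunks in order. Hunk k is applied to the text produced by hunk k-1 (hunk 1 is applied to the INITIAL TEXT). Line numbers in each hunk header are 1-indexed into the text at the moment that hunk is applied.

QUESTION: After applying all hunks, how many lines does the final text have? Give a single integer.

Hunk 1: at line 2 remove [ppfhs] add [qqbmp] -> 6 lines: liiqz ulq qqbmp rvr bsqnj mnme
Hunk 2: at line 1 remove [qqbmp] add [rwwwn] -> 6 lines: liiqz ulq rwwwn rvr bsqnj mnme
Hunk 3: at line 1 remove [ulq,rwwwn,rvr] add [bxs,dlwxk,hffgj] -> 6 lines: liiqz bxs dlwxk hffgj bsqnj mnme
Hunk 4: at line 1 remove [dlwxk] add [mquw,uth,yubd] -> 8 lines: liiqz bxs mquw uth yubd hffgj bsqnj mnme
Hunk 5: at line 3 remove [uth] add [bxaim,yus,pvrn] -> 10 lines: liiqz bxs mquw bxaim yus pvrn yubd hffgj bsqnj mnme
Hunk 6: at line 5 remove [yubd,hffgj] add [zbeun,sxtt] -> 10 lines: liiqz bxs mquw bxaim yus pvrn zbeun sxtt bsqnj mnme
Final line count: 10

Answer: 10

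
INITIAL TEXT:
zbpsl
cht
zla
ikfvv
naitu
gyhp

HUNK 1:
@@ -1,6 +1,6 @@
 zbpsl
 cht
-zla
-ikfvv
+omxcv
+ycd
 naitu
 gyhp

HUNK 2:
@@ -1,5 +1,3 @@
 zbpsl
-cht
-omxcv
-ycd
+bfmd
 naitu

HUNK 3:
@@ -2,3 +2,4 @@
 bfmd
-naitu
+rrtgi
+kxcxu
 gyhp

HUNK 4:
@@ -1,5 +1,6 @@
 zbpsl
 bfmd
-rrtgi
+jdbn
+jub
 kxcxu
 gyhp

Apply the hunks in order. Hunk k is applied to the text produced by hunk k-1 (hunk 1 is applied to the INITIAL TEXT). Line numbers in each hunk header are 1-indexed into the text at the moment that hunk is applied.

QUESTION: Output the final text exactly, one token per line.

Hunk 1: at line 1 remove [zla,ikfvv] add [omxcv,ycd] -> 6 lines: zbpsl cht omxcv ycd naitu gyhp
Hunk 2: at line 1 remove [cht,omxcv,ycd] add [bfmd] -> 4 lines: zbpsl bfmd naitu gyhp
Hunk 3: at line 2 remove [naitu] add [rrtgi,kxcxu] -> 5 lines: zbpsl bfmd rrtgi kxcxu gyhp
Hunk 4: at line 1 remove [rrtgi] add [jdbn,jub] -> 6 lines: zbpsl bfmd jdbn jub kxcxu gyhp

Answer: zbpsl
bfmd
jdbn
jub
kxcxu
gyhp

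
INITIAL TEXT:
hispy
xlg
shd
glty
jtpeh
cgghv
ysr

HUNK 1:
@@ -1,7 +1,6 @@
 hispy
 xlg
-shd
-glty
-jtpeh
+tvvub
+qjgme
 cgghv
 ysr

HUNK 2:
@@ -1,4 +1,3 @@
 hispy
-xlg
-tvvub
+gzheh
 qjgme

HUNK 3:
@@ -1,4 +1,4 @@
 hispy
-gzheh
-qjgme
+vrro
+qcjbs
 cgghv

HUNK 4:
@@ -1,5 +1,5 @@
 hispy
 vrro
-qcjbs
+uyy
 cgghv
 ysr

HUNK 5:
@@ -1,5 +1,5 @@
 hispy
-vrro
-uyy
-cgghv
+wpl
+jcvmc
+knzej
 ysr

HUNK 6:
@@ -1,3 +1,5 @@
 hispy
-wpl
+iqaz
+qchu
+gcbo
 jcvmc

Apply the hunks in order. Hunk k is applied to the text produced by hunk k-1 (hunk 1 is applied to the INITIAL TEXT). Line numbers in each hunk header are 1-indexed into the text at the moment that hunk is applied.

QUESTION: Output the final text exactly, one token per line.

Hunk 1: at line 1 remove [shd,glty,jtpeh] add [tvvub,qjgme] -> 6 lines: hispy xlg tvvub qjgme cgghv ysr
Hunk 2: at line 1 remove [xlg,tvvub] add [gzheh] -> 5 lines: hispy gzheh qjgme cgghv ysr
Hunk 3: at line 1 remove [gzheh,qjgme] add [vrro,qcjbs] -> 5 lines: hispy vrro qcjbs cgghv ysr
Hunk 4: at line 1 remove [qcjbs] add [uyy] -> 5 lines: hispy vrro uyy cgghv ysr
Hunk 5: at line 1 remove [vrro,uyy,cgghv] add [wpl,jcvmc,knzej] -> 5 lines: hispy wpl jcvmc knzej ysr
Hunk 6: at line 1 remove [wpl] add [iqaz,qchu,gcbo] -> 7 lines: hispy iqaz qchu gcbo jcvmc knzej ysr

Answer: hispy
iqaz
qchu
gcbo
jcvmc
knzej
ysr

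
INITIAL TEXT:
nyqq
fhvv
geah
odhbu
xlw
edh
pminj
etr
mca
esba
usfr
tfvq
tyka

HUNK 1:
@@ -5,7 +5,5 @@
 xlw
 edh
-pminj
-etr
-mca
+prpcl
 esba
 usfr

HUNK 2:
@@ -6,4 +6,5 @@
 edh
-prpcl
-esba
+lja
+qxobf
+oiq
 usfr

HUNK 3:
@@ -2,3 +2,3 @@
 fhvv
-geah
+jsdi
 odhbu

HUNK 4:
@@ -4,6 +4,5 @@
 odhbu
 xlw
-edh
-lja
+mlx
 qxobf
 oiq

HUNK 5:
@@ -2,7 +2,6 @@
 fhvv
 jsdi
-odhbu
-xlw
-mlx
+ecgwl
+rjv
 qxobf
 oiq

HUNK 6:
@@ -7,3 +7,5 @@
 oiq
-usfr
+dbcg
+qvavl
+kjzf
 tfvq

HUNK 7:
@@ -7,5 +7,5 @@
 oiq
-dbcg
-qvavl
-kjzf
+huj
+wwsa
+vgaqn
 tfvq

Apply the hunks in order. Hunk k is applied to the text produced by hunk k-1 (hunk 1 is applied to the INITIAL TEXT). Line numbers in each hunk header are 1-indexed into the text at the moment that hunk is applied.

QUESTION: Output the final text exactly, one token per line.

Hunk 1: at line 5 remove [pminj,etr,mca] add [prpcl] -> 11 lines: nyqq fhvv geah odhbu xlw edh prpcl esba usfr tfvq tyka
Hunk 2: at line 6 remove [prpcl,esba] add [lja,qxobf,oiq] -> 12 lines: nyqq fhvv geah odhbu xlw edh lja qxobf oiq usfr tfvq tyka
Hunk 3: at line 2 remove [geah] add [jsdi] -> 12 lines: nyqq fhvv jsdi odhbu xlw edh lja qxobf oiq usfr tfvq tyka
Hunk 4: at line 4 remove [edh,lja] add [mlx] -> 11 lines: nyqq fhvv jsdi odhbu xlw mlx qxobf oiq usfr tfvq tyka
Hunk 5: at line 2 remove [odhbu,xlw,mlx] add [ecgwl,rjv] -> 10 lines: nyqq fhvv jsdi ecgwl rjv qxobf oiq usfr tfvq tyka
Hunk 6: at line 7 remove [usfr] add [dbcg,qvavl,kjzf] -> 12 lines: nyqq fhvv jsdi ecgwl rjv qxobf oiq dbcg qvavl kjzf tfvq tyka
Hunk 7: at line 7 remove [dbcg,qvavl,kjzf] add [huj,wwsa,vgaqn] -> 12 lines: nyqq fhvv jsdi ecgwl rjv qxobf oiq huj wwsa vgaqn tfvq tyka

Answer: nyqq
fhvv
jsdi
ecgwl
rjv
qxobf
oiq
huj
wwsa
vgaqn
tfvq
tyka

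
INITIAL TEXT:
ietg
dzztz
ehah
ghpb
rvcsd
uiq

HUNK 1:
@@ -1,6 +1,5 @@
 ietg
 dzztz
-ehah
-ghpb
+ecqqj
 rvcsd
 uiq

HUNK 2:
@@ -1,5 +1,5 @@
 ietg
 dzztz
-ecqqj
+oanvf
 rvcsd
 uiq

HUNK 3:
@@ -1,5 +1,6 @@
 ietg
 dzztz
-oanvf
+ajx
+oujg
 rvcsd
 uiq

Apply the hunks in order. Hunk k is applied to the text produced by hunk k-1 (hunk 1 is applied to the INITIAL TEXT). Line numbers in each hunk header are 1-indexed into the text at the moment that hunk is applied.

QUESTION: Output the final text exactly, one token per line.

Hunk 1: at line 1 remove [ehah,ghpb] add [ecqqj] -> 5 lines: ietg dzztz ecqqj rvcsd uiq
Hunk 2: at line 1 remove [ecqqj] add [oanvf] -> 5 lines: ietg dzztz oanvf rvcsd uiq
Hunk 3: at line 1 remove [oanvf] add [ajx,oujg] -> 6 lines: ietg dzztz ajx oujg rvcsd uiq

Answer: ietg
dzztz
ajx
oujg
rvcsd
uiq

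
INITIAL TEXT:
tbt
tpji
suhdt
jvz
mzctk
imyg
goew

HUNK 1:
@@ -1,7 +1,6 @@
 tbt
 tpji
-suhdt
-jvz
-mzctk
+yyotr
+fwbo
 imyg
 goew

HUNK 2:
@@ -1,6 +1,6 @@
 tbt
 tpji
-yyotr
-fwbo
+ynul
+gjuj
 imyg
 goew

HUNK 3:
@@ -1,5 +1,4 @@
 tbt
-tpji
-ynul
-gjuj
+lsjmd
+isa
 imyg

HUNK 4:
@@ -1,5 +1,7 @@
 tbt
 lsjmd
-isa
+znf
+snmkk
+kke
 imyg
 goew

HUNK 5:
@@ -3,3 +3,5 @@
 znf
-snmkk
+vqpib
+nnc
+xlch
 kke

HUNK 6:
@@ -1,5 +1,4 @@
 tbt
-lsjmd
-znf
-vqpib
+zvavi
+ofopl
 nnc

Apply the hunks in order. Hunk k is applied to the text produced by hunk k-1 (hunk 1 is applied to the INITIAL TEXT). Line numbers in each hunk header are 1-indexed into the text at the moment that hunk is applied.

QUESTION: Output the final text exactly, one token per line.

Answer: tbt
zvavi
ofopl
nnc
xlch
kke
imyg
goew

Derivation:
Hunk 1: at line 1 remove [suhdt,jvz,mzctk] add [yyotr,fwbo] -> 6 lines: tbt tpji yyotr fwbo imyg goew
Hunk 2: at line 1 remove [yyotr,fwbo] add [ynul,gjuj] -> 6 lines: tbt tpji ynul gjuj imyg goew
Hunk 3: at line 1 remove [tpji,ynul,gjuj] add [lsjmd,isa] -> 5 lines: tbt lsjmd isa imyg goew
Hunk 4: at line 1 remove [isa] add [znf,snmkk,kke] -> 7 lines: tbt lsjmd znf snmkk kke imyg goew
Hunk 5: at line 3 remove [snmkk] add [vqpib,nnc,xlch] -> 9 lines: tbt lsjmd znf vqpib nnc xlch kke imyg goew
Hunk 6: at line 1 remove [lsjmd,znf,vqpib] add [zvavi,ofopl] -> 8 lines: tbt zvavi ofopl nnc xlch kke imyg goew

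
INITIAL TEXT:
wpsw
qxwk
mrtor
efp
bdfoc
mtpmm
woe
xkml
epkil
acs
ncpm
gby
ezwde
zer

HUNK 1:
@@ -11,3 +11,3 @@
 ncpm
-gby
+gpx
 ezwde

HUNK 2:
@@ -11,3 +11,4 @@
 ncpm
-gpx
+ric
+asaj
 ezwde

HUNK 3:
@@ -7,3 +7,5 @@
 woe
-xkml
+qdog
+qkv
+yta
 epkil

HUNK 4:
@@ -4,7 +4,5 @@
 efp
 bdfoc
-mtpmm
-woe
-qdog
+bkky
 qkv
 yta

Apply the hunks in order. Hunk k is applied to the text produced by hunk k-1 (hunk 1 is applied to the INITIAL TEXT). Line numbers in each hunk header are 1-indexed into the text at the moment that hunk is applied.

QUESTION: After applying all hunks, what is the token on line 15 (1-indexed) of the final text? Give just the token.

Hunk 1: at line 11 remove [gby] add [gpx] -> 14 lines: wpsw qxwk mrtor efp bdfoc mtpmm woe xkml epkil acs ncpm gpx ezwde zer
Hunk 2: at line 11 remove [gpx] add [ric,asaj] -> 15 lines: wpsw qxwk mrtor efp bdfoc mtpmm woe xkml epkil acs ncpm ric asaj ezwde zer
Hunk 3: at line 7 remove [xkml] add [qdog,qkv,yta] -> 17 lines: wpsw qxwk mrtor efp bdfoc mtpmm woe qdog qkv yta epkil acs ncpm ric asaj ezwde zer
Hunk 4: at line 4 remove [mtpmm,woe,qdog] add [bkky] -> 15 lines: wpsw qxwk mrtor efp bdfoc bkky qkv yta epkil acs ncpm ric asaj ezwde zer
Final line 15: zer

Answer: zer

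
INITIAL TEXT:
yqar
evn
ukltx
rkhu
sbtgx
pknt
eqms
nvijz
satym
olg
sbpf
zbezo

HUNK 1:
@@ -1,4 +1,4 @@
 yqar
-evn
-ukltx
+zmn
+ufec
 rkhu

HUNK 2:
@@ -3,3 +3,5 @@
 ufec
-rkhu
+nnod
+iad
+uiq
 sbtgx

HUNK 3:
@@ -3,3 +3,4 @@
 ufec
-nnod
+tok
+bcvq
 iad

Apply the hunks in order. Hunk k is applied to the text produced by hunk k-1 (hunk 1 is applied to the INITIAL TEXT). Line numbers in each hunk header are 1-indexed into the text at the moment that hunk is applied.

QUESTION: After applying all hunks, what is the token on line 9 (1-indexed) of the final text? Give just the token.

Answer: pknt

Derivation:
Hunk 1: at line 1 remove [evn,ukltx] add [zmn,ufec] -> 12 lines: yqar zmn ufec rkhu sbtgx pknt eqms nvijz satym olg sbpf zbezo
Hunk 2: at line 3 remove [rkhu] add [nnod,iad,uiq] -> 14 lines: yqar zmn ufec nnod iad uiq sbtgx pknt eqms nvijz satym olg sbpf zbezo
Hunk 3: at line 3 remove [nnod] add [tok,bcvq] -> 15 lines: yqar zmn ufec tok bcvq iad uiq sbtgx pknt eqms nvijz satym olg sbpf zbezo
Final line 9: pknt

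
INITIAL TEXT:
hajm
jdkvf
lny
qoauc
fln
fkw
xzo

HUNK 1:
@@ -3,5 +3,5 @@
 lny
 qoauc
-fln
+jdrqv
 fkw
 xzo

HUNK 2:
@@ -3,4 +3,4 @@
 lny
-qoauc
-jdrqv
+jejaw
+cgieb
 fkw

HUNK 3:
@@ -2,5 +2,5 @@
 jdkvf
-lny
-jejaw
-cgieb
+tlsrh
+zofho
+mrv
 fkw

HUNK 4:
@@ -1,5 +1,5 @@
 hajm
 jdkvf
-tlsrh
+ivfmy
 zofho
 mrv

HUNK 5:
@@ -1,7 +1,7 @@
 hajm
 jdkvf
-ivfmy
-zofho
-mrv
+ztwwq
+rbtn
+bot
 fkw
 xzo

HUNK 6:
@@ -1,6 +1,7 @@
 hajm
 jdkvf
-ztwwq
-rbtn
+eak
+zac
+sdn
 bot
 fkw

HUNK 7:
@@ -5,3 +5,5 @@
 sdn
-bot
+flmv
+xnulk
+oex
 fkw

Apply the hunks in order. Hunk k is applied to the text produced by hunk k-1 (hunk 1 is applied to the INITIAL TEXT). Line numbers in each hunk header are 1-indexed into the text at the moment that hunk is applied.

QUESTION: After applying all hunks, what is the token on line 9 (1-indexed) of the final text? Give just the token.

Hunk 1: at line 3 remove [fln] add [jdrqv] -> 7 lines: hajm jdkvf lny qoauc jdrqv fkw xzo
Hunk 2: at line 3 remove [qoauc,jdrqv] add [jejaw,cgieb] -> 7 lines: hajm jdkvf lny jejaw cgieb fkw xzo
Hunk 3: at line 2 remove [lny,jejaw,cgieb] add [tlsrh,zofho,mrv] -> 7 lines: hajm jdkvf tlsrh zofho mrv fkw xzo
Hunk 4: at line 1 remove [tlsrh] add [ivfmy] -> 7 lines: hajm jdkvf ivfmy zofho mrv fkw xzo
Hunk 5: at line 1 remove [ivfmy,zofho,mrv] add [ztwwq,rbtn,bot] -> 7 lines: hajm jdkvf ztwwq rbtn bot fkw xzo
Hunk 6: at line 1 remove [ztwwq,rbtn] add [eak,zac,sdn] -> 8 lines: hajm jdkvf eak zac sdn bot fkw xzo
Hunk 7: at line 5 remove [bot] add [flmv,xnulk,oex] -> 10 lines: hajm jdkvf eak zac sdn flmv xnulk oex fkw xzo
Final line 9: fkw

Answer: fkw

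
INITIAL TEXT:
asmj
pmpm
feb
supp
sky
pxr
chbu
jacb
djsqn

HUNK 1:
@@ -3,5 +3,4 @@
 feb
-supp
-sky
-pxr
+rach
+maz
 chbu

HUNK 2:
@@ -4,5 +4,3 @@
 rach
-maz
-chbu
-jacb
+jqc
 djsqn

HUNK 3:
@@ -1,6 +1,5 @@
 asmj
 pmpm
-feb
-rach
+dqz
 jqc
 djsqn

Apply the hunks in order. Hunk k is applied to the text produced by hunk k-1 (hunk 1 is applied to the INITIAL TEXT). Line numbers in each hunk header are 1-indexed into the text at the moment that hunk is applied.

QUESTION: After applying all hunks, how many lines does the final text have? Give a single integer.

Answer: 5

Derivation:
Hunk 1: at line 3 remove [supp,sky,pxr] add [rach,maz] -> 8 lines: asmj pmpm feb rach maz chbu jacb djsqn
Hunk 2: at line 4 remove [maz,chbu,jacb] add [jqc] -> 6 lines: asmj pmpm feb rach jqc djsqn
Hunk 3: at line 1 remove [feb,rach] add [dqz] -> 5 lines: asmj pmpm dqz jqc djsqn
Final line count: 5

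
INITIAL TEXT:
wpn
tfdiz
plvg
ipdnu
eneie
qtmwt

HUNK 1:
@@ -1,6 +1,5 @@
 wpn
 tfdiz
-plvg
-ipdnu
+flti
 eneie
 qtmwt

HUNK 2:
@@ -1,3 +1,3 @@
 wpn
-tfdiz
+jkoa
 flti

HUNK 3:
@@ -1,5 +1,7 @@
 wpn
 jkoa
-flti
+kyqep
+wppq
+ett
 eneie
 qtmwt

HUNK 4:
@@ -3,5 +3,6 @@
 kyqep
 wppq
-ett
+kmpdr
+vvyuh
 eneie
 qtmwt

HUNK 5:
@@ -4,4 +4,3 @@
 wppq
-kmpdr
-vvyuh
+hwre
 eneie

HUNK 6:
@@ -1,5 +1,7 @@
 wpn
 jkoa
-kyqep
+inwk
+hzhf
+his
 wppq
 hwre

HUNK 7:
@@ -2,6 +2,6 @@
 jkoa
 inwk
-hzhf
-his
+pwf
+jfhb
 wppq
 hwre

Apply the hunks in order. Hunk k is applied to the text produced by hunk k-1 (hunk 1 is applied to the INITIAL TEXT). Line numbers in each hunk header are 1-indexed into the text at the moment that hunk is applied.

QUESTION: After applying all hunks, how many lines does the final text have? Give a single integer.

Hunk 1: at line 1 remove [plvg,ipdnu] add [flti] -> 5 lines: wpn tfdiz flti eneie qtmwt
Hunk 2: at line 1 remove [tfdiz] add [jkoa] -> 5 lines: wpn jkoa flti eneie qtmwt
Hunk 3: at line 1 remove [flti] add [kyqep,wppq,ett] -> 7 lines: wpn jkoa kyqep wppq ett eneie qtmwt
Hunk 4: at line 3 remove [ett] add [kmpdr,vvyuh] -> 8 lines: wpn jkoa kyqep wppq kmpdr vvyuh eneie qtmwt
Hunk 5: at line 4 remove [kmpdr,vvyuh] add [hwre] -> 7 lines: wpn jkoa kyqep wppq hwre eneie qtmwt
Hunk 6: at line 1 remove [kyqep] add [inwk,hzhf,his] -> 9 lines: wpn jkoa inwk hzhf his wppq hwre eneie qtmwt
Hunk 7: at line 2 remove [hzhf,his] add [pwf,jfhb] -> 9 lines: wpn jkoa inwk pwf jfhb wppq hwre eneie qtmwt
Final line count: 9

Answer: 9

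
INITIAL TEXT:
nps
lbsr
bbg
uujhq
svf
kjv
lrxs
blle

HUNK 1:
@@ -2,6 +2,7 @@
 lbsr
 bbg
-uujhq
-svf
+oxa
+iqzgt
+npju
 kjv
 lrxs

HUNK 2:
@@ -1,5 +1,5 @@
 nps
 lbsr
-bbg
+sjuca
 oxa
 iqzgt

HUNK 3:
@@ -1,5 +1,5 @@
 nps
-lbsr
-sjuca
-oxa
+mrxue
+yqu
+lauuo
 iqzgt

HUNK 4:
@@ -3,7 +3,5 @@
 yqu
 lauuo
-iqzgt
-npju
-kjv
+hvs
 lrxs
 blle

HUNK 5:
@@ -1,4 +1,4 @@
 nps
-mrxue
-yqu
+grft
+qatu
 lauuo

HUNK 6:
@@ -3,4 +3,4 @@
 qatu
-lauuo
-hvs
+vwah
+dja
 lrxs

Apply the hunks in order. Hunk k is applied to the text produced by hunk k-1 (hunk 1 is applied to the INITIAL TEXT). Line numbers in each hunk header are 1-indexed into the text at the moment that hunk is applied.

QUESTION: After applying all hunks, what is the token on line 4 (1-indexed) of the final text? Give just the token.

Answer: vwah

Derivation:
Hunk 1: at line 2 remove [uujhq,svf] add [oxa,iqzgt,npju] -> 9 lines: nps lbsr bbg oxa iqzgt npju kjv lrxs blle
Hunk 2: at line 1 remove [bbg] add [sjuca] -> 9 lines: nps lbsr sjuca oxa iqzgt npju kjv lrxs blle
Hunk 3: at line 1 remove [lbsr,sjuca,oxa] add [mrxue,yqu,lauuo] -> 9 lines: nps mrxue yqu lauuo iqzgt npju kjv lrxs blle
Hunk 4: at line 3 remove [iqzgt,npju,kjv] add [hvs] -> 7 lines: nps mrxue yqu lauuo hvs lrxs blle
Hunk 5: at line 1 remove [mrxue,yqu] add [grft,qatu] -> 7 lines: nps grft qatu lauuo hvs lrxs blle
Hunk 6: at line 3 remove [lauuo,hvs] add [vwah,dja] -> 7 lines: nps grft qatu vwah dja lrxs blle
Final line 4: vwah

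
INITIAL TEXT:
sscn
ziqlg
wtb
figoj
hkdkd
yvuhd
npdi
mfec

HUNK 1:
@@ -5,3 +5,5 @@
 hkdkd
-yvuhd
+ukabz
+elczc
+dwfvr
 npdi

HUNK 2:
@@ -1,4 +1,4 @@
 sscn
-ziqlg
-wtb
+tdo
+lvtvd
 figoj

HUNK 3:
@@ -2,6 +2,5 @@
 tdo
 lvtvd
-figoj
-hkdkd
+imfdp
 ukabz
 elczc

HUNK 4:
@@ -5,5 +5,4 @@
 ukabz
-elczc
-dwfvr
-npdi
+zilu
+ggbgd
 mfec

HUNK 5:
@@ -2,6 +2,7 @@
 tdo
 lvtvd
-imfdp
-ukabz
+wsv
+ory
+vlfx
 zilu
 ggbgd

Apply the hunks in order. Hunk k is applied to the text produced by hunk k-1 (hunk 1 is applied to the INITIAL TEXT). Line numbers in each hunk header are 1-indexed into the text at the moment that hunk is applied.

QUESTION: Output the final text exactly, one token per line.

Answer: sscn
tdo
lvtvd
wsv
ory
vlfx
zilu
ggbgd
mfec

Derivation:
Hunk 1: at line 5 remove [yvuhd] add [ukabz,elczc,dwfvr] -> 10 lines: sscn ziqlg wtb figoj hkdkd ukabz elczc dwfvr npdi mfec
Hunk 2: at line 1 remove [ziqlg,wtb] add [tdo,lvtvd] -> 10 lines: sscn tdo lvtvd figoj hkdkd ukabz elczc dwfvr npdi mfec
Hunk 3: at line 2 remove [figoj,hkdkd] add [imfdp] -> 9 lines: sscn tdo lvtvd imfdp ukabz elczc dwfvr npdi mfec
Hunk 4: at line 5 remove [elczc,dwfvr,npdi] add [zilu,ggbgd] -> 8 lines: sscn tdo lvtvd imfdp ukabz zilu ggbgd mfec
Hunk 5: at line 2 remove [imfdp,ukabz] add [wsv,ory,vlfx] -> 9 lines: sscn tdo lvtvd wsv ory vlfx zilu ggbgd mfec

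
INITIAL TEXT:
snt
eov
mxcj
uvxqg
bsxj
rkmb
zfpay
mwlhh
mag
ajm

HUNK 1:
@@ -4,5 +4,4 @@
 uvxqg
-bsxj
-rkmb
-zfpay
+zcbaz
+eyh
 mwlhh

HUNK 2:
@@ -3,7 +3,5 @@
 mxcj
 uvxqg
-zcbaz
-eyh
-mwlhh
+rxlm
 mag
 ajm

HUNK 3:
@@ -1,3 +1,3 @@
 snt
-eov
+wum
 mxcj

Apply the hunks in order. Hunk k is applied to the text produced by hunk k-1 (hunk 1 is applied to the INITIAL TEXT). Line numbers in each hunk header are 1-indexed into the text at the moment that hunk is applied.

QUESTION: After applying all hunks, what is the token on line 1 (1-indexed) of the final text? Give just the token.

Hunk 1: at line 4 remove [bsxj,rkmb,zfpay] add [zcbaz,eyh] -> 9 lines: snt eov mxcj uvxqg zcbaz eyh mwlhh mag ajm
Hunk 2: at line 3 remove [zcbaz,eyh,mwlhh] add [rxlm] -> 7 lines: snt eov mxcj uvxqg rxlm mag ajm
Hunk 3: at line 1 remove [eov] add [wum] -> 7 lines: snt wum mxcj uvxqg rxlm mag ajm
Final line 1: snt

Answer: snt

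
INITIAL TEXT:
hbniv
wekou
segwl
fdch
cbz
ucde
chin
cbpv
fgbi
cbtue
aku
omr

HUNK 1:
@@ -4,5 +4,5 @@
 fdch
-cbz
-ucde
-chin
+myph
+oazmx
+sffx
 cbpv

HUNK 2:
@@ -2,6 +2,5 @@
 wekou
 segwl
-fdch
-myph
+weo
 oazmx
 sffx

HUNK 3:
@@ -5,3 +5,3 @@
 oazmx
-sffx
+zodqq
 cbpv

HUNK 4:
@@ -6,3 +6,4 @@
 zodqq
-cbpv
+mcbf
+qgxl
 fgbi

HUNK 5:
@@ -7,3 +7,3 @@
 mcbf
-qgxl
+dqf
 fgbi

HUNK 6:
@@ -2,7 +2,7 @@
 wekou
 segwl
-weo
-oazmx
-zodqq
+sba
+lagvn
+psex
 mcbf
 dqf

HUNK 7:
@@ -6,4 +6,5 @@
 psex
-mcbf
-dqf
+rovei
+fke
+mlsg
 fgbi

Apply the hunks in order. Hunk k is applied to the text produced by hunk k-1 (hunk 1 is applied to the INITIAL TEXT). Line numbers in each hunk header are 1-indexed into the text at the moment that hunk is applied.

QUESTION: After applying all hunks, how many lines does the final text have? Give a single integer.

Hunk 1: at line 4 remove [cbz,ucde,chin] add [myph,oazmx,sffx] -> 12 lines: hbniv wekou segwl fdch myph oazmx sffx cbpv fgbi cbtue aku omr
Hunk 2: at line 2 remove [fdch,myph] add [weo] -> 11 lines: hbniv wekou segwl weo oazmx sffx cbpv fgbi cbtue aku omr
Hunk 3: at line 5 remove [sffx] add [zodqq] -> 11 lines: hbniv wekou segwl weo oazmx zodqq cbpv fgbi cbtue aku omr
Hunk 4: at line 6 remove [cbpv] add [mcbf,qgxl] -> 12 lines: hbniv wekou segwl weo oazmx zodqq mcbf qgxl fgbi cbtue aku omr
Hunk 5: at line 7 remove [qgxl] add [dqf] -> 12 lines: hbniv wekou segwl weo oazmx zodqq mcbf dqf fgbi cbtue aku omr
Hunk 6: at line 2 remove [weo,oazmx,zodqq] add [sba,lagvn,psex] -> 12 lines: hbniv wekou segwl sba lagvn psex mcbf dqf fgbi cbtue aku omr
Hunk 7: at line 6 remove [mcbf,dqf] add [rovei,fke,mlsg] -> 13 lines: hbniv wekou segwl sba lagvn psex rovei fke mlsg fgbi cbtue aku omr
Final line count: 13

Answer: 13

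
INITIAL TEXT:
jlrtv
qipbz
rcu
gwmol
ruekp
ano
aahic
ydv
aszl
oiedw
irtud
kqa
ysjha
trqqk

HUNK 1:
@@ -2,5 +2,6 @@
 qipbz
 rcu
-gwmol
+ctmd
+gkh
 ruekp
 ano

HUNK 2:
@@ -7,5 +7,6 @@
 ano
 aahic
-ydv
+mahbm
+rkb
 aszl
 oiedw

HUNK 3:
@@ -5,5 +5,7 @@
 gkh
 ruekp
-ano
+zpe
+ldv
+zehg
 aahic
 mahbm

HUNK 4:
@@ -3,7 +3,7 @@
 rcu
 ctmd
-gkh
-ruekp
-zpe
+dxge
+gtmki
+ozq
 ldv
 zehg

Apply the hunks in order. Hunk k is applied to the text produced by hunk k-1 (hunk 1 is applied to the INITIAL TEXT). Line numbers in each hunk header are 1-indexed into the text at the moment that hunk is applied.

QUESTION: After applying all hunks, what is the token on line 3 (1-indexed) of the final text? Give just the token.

Answer: rcu

Derivation:
Hunk 1: at line 2 remove [gwmol] add [ctmd,gkh] -> 15 lines: jlrtv qipbz rcu ctmd gkh ruekp ano aahic ydv aszl oiedw irtud kqa ysjha trqqk
Hunk 2: at line 7 remove [ydv] add [mahbm,rkb] -> 16 lines: jlrtv qipbz rcu ctmd gkh ruekp ano aahic mahbm rkb aszl oiedw irtud kqa ysjha trqqk
Hunk 3: at line 5 remove [ano] add [zpe,ldv,zehg] -> 18 lines: jlrtv qipbz rcu ctmd gkh ruekp zpe ldv zehg aahic mahbm rkb aszl oiedw irtud kqa ysjha trqqk
Hunk 4: at line 3 remove [gkh,ruekp,zpe] add [dxge,gtmki,ozq] -> 18 lines: jlrtv qipbz rcu ctmd dxge gtmki ozq ldv zehg aahic mahbm rkb aszl oiedw irtud kqa ysjha trqqk
Final line 3: rcu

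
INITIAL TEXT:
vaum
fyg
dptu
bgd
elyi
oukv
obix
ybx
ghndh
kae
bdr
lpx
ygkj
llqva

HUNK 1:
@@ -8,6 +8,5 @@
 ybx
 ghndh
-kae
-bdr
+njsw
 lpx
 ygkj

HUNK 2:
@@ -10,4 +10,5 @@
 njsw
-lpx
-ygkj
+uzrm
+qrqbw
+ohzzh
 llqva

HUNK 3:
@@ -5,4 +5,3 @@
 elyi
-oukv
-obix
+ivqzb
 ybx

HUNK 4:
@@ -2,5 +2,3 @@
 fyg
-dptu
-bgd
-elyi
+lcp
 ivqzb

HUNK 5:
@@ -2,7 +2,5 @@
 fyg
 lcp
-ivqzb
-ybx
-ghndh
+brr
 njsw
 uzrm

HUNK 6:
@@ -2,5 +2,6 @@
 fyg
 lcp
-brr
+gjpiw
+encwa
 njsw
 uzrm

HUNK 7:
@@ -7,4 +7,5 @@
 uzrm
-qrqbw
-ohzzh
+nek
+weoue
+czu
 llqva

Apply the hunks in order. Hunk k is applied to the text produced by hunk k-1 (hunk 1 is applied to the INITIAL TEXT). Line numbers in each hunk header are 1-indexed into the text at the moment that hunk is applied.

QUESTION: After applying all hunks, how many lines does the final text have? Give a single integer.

Hunk 1: at line 8 remove [kae,bdr] add [njsw] -> 13 lines: vaum fyg dptu bgd elyi oukv obix ybx ghndh njsw lpx ygkj llqva
Hunk 2: at line 10 remove [lpx,ygkj] add [uzrm,qrqbw,ohzzh] -> 14 lines: vaum fyg dptu bgd elyi oukv obix ybx ghndh njsw uzrm qrqbw ohzzh llqva
Hunk 3: at line 5 remove [oukv,obix] add [ivqzb] -> 13 lines: vaum fyg dptu bgd elyi ivqzb ybx ghndh njsw uzrm qrqbw ohzzh llqva
Hunk 4: at line 2 remove [dptu,bgd,elyi] add [lcp] -> 11 lines: vaum fyg lcp ivqzb ybx ghndh njsw uzrm qrqbw ohzzh llqva
Hunk 5: at line 2 remove [ivqzb,ybx,ghndh] add [brr] -> 9 lines: vaum fyg lcp brr njsw uzrm qrqbw ohzzh llqva
Hunk 6: at line 2 remove [brr] add [gjpiw,encwa] -> 10 lines: vaum fyg lcp gjpiw encwa njsw uzrm qrqbw ohzzh llqva
Hunk 7: at line 7 remove [qrqbw,ohzzh] add [nek,weoue,czu] -> 11 lines: vaum fyg lcp gjpiw encwa njsw uzrm nek weoue czu llqva
Final line count: 11

Answer: 11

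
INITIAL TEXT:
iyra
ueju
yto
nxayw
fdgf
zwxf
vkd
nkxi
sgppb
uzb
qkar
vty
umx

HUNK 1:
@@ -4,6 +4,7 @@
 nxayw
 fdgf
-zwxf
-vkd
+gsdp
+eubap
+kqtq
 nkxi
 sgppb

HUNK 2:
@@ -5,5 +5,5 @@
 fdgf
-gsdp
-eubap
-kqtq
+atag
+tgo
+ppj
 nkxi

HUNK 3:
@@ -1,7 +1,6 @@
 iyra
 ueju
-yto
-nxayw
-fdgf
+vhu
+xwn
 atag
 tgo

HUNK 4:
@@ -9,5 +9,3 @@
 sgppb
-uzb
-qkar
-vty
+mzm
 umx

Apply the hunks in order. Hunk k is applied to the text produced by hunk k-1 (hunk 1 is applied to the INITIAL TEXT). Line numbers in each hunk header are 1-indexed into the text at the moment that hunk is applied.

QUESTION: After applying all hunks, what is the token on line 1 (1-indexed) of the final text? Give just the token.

Answer: iyra

Derivation:
Hunk 1: at line 4 remove [zwxf,vkd] add [gsdp,eubap,kqtq] -> 14 lines: iyra ueju yto nxayw fdgf gsdp eubap kqtq nkxi sgppb uzb qkar vty umx
Hunk 2: at line 5 remove [gsdp,eubap,kqtq] add [atag,tgo,ppj] -> 14 lines: iyra ueju yto nxayw fdgf atag tgo ppj nkxi sgppb uzb qkar vty umx
Hunk 3: at line 1 remove [yto,nxayw,fdgf] add [vhu,xwn] -> 13 lines: iyra ueju vhu xwn atag tgo ppj nkxi sgppb uzb qkar vty umx
Hunk 4: at line 9 remove [uzb,qkar,vty] add [mzm] -> 11 lines: iyra ueju vhu xwn atag tgo ppj nkxi sgppb mzm umx
Final line 1: iyra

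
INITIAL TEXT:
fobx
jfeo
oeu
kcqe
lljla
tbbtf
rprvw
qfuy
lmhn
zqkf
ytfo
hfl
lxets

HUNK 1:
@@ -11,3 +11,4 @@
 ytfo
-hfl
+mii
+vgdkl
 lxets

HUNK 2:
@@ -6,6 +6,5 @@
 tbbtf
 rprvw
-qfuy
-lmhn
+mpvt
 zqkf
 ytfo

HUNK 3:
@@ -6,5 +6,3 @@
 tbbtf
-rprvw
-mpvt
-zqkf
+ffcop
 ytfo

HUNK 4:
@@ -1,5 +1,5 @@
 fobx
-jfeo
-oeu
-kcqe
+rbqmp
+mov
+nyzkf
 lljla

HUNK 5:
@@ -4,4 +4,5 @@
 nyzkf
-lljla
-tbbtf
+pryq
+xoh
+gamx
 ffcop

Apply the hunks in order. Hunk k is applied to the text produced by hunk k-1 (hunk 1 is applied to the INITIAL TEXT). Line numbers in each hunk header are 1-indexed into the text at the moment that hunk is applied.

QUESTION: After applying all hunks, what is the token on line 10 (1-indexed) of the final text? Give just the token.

Hunk 1: at line 11 remove [hfl] add [mii,vgdkl] -> 14 lines: fobx jfeo oeu kcqe lljla tbbtf rprvw qfuy lmhn zqkf ytfo mii vgdkl lxets
Hunk 2: at line 6 remove [qfuy,lmhn] add [mpvt] -> 13 lines: fobx jfeo oeu kcqe lljla tbbtf rprvw mpvt zqkf ytfo mii vgdkl lxets
Hunk 3: at line 6 remove [rprvw,mpvt,zqkf] add [ffcop] -> 11 lines: fobx jfeo oeu kcqe lljla tbbtf ffcop ytfo mii vgdkl lxets
Hunk 4: at line 1 remove [jfeo,oeu,kcqe] add [rbqmp,mov,nyzkf] -> 11 lines: fobx rbqmp mov nyzkf lljla tbbtf ffcop ytfo mii vgdkl lxets
Hunk 5: at line 4 remove [lljla,tbbtf] add [pryq,xoh,gamx] -> 12 lines: fobx rbqmp mov nyzkf pryq xoh gamx ffcop ytfo mii vgdkl lxets
Final line 10: mii

Answer: mii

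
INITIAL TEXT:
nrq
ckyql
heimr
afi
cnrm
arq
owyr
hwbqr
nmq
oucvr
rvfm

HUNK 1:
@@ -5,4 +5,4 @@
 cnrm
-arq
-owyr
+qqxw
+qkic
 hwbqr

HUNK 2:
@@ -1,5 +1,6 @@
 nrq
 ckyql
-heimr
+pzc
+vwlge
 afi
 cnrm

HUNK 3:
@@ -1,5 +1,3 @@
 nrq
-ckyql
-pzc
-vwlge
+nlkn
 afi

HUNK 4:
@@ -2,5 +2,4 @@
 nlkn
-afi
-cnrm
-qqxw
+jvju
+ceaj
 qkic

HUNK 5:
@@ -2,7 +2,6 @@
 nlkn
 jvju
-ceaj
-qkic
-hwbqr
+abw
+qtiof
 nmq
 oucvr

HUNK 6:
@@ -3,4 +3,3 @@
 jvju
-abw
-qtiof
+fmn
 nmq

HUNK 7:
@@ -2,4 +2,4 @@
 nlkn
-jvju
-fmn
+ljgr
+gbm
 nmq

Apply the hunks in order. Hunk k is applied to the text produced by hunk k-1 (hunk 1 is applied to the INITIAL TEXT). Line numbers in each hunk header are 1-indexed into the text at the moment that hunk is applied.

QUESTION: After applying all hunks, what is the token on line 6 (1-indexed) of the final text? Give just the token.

Answer: oucvr

Derivation:
Hunk 1: at line 5 remove [arq,owyr] add [qqxw,qkic] -> 11 lines: nrq ckyql heimr afi cnrm qqxw qkic hwbqr nmq oucvr rvfm
Hunk 2: at line 1 remove [heimr] add [pzc,vwlge] -> 12 lines: nrq ckyql pzc vwlge afi cnrm qqxw qkic hwbqr nmq oucvr rvfm
Hunk 3: at line 1 remove [ckyql,pzc,vwlge] add [nlkn] -> 10 lines: nrq nlkn afi cnrm qqxw qkic hwbqr nmq oucvr rvfm
Hunk 4: at line 2 remove [afi,cnrm,qqxw] add [jvju,ceaj] -> 9 lines: nrq nlkn jvju ceaj qkic hwbqr nmq oucvr rvfm
Hunk 5: at line 2 remove [ceaj,qkic,hwbqr] add [abw,qtiof] -> 8 lines: nrq nlkn jvju abw qtiof nmq oucvr rvfm
Hunk 6: at line 3 remove [abw,qtiof] add [fmn] -> 7 lines: nrq nlkn jvju fmn nmq oucvr rvfm
Hunk 7: at line 2 remove [jvju,fmn] add [ljgr,gbm] -> 7 lines: nrq nlkn ljgr gbm nmq oucvr rvfm
Final line 6: oucvr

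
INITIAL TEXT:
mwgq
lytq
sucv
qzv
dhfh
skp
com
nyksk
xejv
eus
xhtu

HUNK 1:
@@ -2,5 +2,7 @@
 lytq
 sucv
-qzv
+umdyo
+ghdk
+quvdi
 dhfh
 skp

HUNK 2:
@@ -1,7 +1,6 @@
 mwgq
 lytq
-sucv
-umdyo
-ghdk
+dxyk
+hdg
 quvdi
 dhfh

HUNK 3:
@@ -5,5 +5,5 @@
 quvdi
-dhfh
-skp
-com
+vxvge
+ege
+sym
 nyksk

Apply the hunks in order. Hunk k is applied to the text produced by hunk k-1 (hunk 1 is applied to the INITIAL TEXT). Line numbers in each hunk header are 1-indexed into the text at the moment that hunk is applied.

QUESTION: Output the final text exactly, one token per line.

Hunk 1: at line 2 remove [qzv] add [umdyo,ghdk,quvdi] -> 13 lines: mwgq lytq sucv umdyo ghdk quvdi dhfh skp com nyksk xejv eus xhtu
Hunk 2: at line 1 remove [sucv,umdyo,ghdk] add [dxyk,hdg] -> 12 lines: mwgq lytq dxyk hdg quvdi dhfh skp com nyksk xejv eus xhtu
Hunk 3: at line 5 remove [dhfh,skp,com] add [vxvge,ege,sym] -> 12 lines: mwgq lytq dxyk hdg quvdi vxvge ege sym nyksk xejv eus xhtu

Answer: mwgq
lytq
dxyk
hdg
quvdi
vxvge
ege
sym
nyksk
xejv
eus
xhtu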